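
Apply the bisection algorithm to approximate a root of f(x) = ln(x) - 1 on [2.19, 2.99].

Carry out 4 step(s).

f(x) = ln(x) - 1
Initial interval: [2.19, 2.99]

Iteration 1:
  c_1 = (2.190000 + 2.990000)/2 = 2.590000
  f(c_1) = f(2.590000) = -0.048342
  f(a) × f(c) ≥ 0, new interval: [2.590000, 2.990000]
Iteration 2:
  c_2 = (2.590000 + 2.990000)/2 = 2.790000
  f(c_2) = f(2.790000) = 0.026042
  f(a) × f(c) < 0, new interval: [2.590000, 2.790000]
Iteration 3:
  c_3 = (2.590000 + 2.790000)/2 = 2.690000
  f(c_3) = f(2.690000) = -0.010459
  f(a) × f(c) ≥ 0, new interval: [2.690000, 2.790000]
Iteration 4:
  c_4 = (2.690000 + 2.790000)/2 = 2.740000
  f(c_4) = f(2.740000) = 0.007958
  f(a) × f(c) < 0, new interval: [2.690000, 2.740000]

After 4 iteration(s), the approximation is c_4 = 2.740000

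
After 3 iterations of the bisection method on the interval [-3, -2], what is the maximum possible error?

Bisection error bound: |error| ≤ (b-a)/2^n
|error| ≤ (-2 - (-3))/2^3 = 1/2^3
|error| ≤ 0.1250000000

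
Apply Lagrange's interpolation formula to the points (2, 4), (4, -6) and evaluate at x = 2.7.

Lagrange interpolation formula:
P(x) = Σ yᵢ × Lᵢ(x)
where Lᵢ(x) = Π_{j≠i} (x - xⱼ)/(xᵢ - xⱼ)

L_0(2.7) = (2.7 - 4)/(2 - 4) = 0.650000
L_1(2.7) = (2.7 - 2)/(4 - 2) = 0.350000

P(2.7) = 4×L_0(2.7) + (-6)×L_1(2.7)
P(2.7) = 0.500000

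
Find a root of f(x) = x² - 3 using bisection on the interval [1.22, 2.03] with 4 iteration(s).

f(x) = x² - 3
Initial interval: [1.22, 2.03]

Iteration 1:
  c_1 = (1.220000 + 2.030000)/2 = 1.625000
  f(c_1) = f(1.625000) = -0.359375
  f(a) × f(c) ≥ 0, new interval: [1.625000, 2.030000]
Iteration 2:
  c_2 = (1.625000 + 2.030000)/2 = 1.827500
  f(c_2) = f(1.827500) = 0.339756
  f(a) × f(c) < 0, new interval: [1.625000, 1.827500]
Iteration 3:
  c_3 = (1.625000 + 1.827500)/2 = 1.726250
  f(c_3) = f(1.726250) = -0.020061
  f(a) × f(c) ≥ 0, new interval: [1.726250, 1.827500]
Iteration 4:
  c_4 = (1.726250 + 1.827500)/2 = 1.776875
  f(c_4) = f(1.776875) = 0.157285
  f(a) × f(c) < 0, new interval: [1.726250, 1.776875]

After 4 iteration(s), the approximation is c_4 = 1.776875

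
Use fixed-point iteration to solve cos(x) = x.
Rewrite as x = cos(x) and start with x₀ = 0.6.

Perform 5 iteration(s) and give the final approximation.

Equation: cos(x) = x
Fixed-point form: x = cos(x)
x₀ = 0.6

x_1 = g(0.600000) = 0.825336
x_2 = g(0.825336) = 0.678310
x_3 = g(0.678310) = 0.778634
x_4 = g(0.778634) = 0.711874
x_5 = g(0.711874) = 0.757139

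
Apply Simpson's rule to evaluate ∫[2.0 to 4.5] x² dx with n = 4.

f(x) = x²
a = 2.0, b = 4.5, n = 4
h = (b - a)/n = 0.625000

Simpson's rule: (h/3)[f(x₀) + 4f(x₁) + 2f(x₂) + ... + f(xₙ)]

x_0 = 2.0000, f(x_0) = 4.000000, coefficient = 1
x_1 = 2.6250, f(x_1) = 6.890625, coefficient = 4
x_2 = 3.2500, f(x_2) = 10.562500, coefficient = 2
x_3 = 3.8750, f(x_3) = 15.015625, coefficient = 4
x_4 = 4.5000, f(x_4) = 20.250000, coefficient = 1

I ≈ (0.625000/3) × 133.000000 = 27.708333
Exact value: 27.708333
Error: 0.000000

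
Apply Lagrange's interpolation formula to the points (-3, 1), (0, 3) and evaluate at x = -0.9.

Lagrange interpolation formula:
P(x) = Σ yᵢ × Lᵢ(x)
where Lᵢ(x) = Π_{j≠i} (x - xⱼ)/(xᵢ - xⱼ)

L_0(-0.9) = (-0.9 - 0)/(-3 - 0) = 0.300000
L_1(-0.9) = (-0.9 - (-3))/(0 - (-3)) = 0.700000

P(-0.9) = 1×L_0(-0.9) + 3×L_1(-0.9)
P(-0.9) = 2.400000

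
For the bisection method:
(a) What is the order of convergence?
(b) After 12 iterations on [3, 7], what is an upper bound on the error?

(a) Bisection has linear (order 1) convergence; the error is halved each step.

(b) Error bound = (b-a)/2^n = (7 - 3)/2^{12}
    = 4/2^{12}

(a) 1 (linear); (b) error ≤ 9.77e-04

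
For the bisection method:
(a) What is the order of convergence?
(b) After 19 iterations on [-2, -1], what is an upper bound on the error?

(a) Bisection has linear (order 1) convergence; the error is halved each step.

(b) Error bound = (b-a)/2^n = (-1 - (-2))/2^{19}
    = 1/2^{19}

(a) 1 (linear); (b) error ≤ 1.91e-06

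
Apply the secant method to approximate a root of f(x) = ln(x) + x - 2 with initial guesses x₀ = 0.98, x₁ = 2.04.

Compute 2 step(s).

f(x) = ln(x) + x - 2
x₀ = 0.98, x₁ = 2.04

Secant formula: x_{n+1} = x_n - f(x_n)(x_n - x_{n-1})/(f(x_n) - f(x_{n-1}))

Iteration 1:
  f(0.980000) = -1.040203
  f(2.040000) = 0.752950
  x_2 = 2.040000 - 0.752950×(2.040000 - 0.980000)/(0.752950 - (-1.040203))
       = 1.594903
Iteration 2:
  f(2.040000) = 0.752950
  f(1.594903) = 0.061716
  x_3 = 1.594903 - 0.061716×(1.594903 - 2.040000)/(0.061716 - 0.752950)
       = 1.555163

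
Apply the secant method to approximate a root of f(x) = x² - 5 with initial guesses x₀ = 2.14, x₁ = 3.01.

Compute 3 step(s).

f(x) = x² - 5
x₀ = 2.14, x₁ = 3.01

Secant formula: x_{n+1} = x_n - f(x_n)(x_n - x_{n-1})/(f(x_n) - f(x_{n-1}))

Iteration 1:
  f(2.140000) = -0.420400
  f(3.010000) = 4.060100
  x_2 = 3.010000 - 4.060100×(3.010000 - 2.140000)/(4.060100 - (-0.420400))
       = 2.221631
Iteration 2:
  f(3.010000) = 4.060100
  f(2.221631) = -0.064355
  x_3 = 2.221631 - (-0.064355)×(2.221631 - 3.010000)/(-0.064355 - 4.060100)
       = 2.233932
Iteration 3:
  f(2.221631) = -0.064355
  f(2.233932) = -0.009547
  x_4 = 2.233932 - (-0.009547)×(2.233932 - 2.221631)/(-0.009547 - (-0.064355))
       = 2.236075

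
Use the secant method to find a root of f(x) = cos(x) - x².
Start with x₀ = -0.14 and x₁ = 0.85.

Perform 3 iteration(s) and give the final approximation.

f(x) = cos(x) - x²
x₀ = -0.14, x₁ = 0.85

Secant formula: x_{n+1} = x_n - f(x_n)(x_n - x_{n-1})/(f(x_n) - f(x_{n-1}))

Iteration 1:
  f(-0.140000) = 0.970616
  f(0.850000) = -0.062517
  x_2 = 0.850000 - (-0.062517)×(0.850000 - (-0.140000))/(-0.062517 - 0.970616)
       = 0.790093
Iteration 2:
  f(0.850000) = -0.062517
  f(0.790093) = 0.079532
  x_3 = 0.790093 - 0.079532×(0.790093 - 0.850000)/(0.079532 - (-0.062517))
       = 0.823635
Iteration 3:
  f(0.790093) = 0.079532
  f(0.823635) = 0.001186
  x_4 = 0.823635 - 0.001186×(0.823635 - 0.790093)/(0.001186 - 0.079532)
       = 0.824142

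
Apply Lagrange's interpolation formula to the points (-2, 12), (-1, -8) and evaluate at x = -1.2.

Lagrange interpolation formula:
P(x) = Σ yᵢ × Lᵢ(x)
where Lᵢ(x) = Π_{j≠i} (x - xⱼ)/(xᵢ - xⱼ)

L_0(-1.2) = (-1.2 - (-1))/(-2 - (-1)) = 0.200000
L_1(-1.2) = (-1.2 - (-2))/(-1 - (-2)) = 0.800000

P(-1.2) = 12×L_0(-1.2) + (-8)×L_1(-1.2)
P(-1.2) = -4.000000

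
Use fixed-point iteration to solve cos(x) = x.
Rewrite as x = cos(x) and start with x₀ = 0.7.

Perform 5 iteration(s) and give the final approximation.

Equation: cos(x) = x
Fixed-point form: x = cos(x)
x₀ = 0.7

x_1 = g(0.700000) = 0.764842
x_2 = g(0.764842) = 0.721492
x_3 = g(0.721492) = 0.750821
x_4 = g(0.750821) = 0.731129
x_5 = g(0.731129) = 0.744421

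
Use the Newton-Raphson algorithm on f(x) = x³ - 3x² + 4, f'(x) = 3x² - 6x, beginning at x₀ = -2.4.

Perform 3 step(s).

f(x) = x³ - 3x² + 4
f'(x) = 3x² - 6x
x₀ = -2.4

Newton-Raphson formula: x_{n+1} = x_n - f(x_n)/f'(x_n)

Iteration 1:
  f(-2.400000) = -27.104000
  f'(-2.400000) = 31.680000
  x_1 = -2.400000 - (-27.104000)/31.680000 = -1.544444
Iteration 2:
  f(-1.544444) = -6.839903
  f'(-1.544444) = 16.422593
  x_2 = -1.544444 - (-6.839903)/16.422593 = -1.127951
Iteration 3:
  f(-1.127951) = -1.251882
  f'(-1.127951) = 10.584526
  x_3 = -1.127951 - (-1.251882)/10.584526 = -1.009676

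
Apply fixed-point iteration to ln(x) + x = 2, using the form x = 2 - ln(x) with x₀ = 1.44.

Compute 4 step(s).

Equation: ln(x) + x = 2
Fixed-point form: x = 2 - ln(x)
x₀ = 1.44

x_1 = g(1.440000) = 1.635357
x_2 = g(1.635357) = 1.508139
x_3 = g(1.508139) = 1.589124
x_4 = g(1.589124) = 1.536817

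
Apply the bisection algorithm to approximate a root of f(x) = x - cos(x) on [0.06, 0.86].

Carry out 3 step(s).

f(x) = x - cos(x)
Initial interval: [0.06, 0.86]

Iteration 1:
  c_1 = (0.060000 + 0.860000)/2 = 0.460000
  f(c_1) = f(0.460000) = -0.436052
  f(a) × f(c) ≥ 0, new interval: [0.460000, 0.860000]
Iteration 2:
  c_2 = (0.460000 + 0.860000)/2 = 0.660000
  f(c_2) = f(0.660000) = -0.129992
  f(a) × f(c) ≥ 0, new interval: [0.660000, 0.860000]
Iteration 3:
  c_3 = (0.660000 + 0.860000)/2 = 0.760000
  f(c_3) = f(0.760000) = 0.035164
  f(a) × f(c) < 0, new interval: [0.660000, 0.760000]

After 3 iteration(s), the approximation is c_3 = 0.760000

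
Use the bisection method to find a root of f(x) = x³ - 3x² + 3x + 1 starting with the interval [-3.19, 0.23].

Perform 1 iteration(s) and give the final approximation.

f(x) = x³ - 3x² + 3x + 1
Initial interval: [-3.19, 0.23]

Iteration 1:
  c_1 = (-3.190000 + 0.230000)/2 = -1.480000
  f(c_1) = f(-1.480000) = -13.252992
  f(a) × f(c) ≥ 0, new interval: [-1.480000, 0.230000]

After 1 iteration(s), the approximation is c_1 = -1.480000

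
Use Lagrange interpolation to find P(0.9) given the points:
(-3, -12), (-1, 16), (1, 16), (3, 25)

Lagrange interpolation formula:
P(x) = Σ yᵢ × Lᵢ(x)
where Lᵢ(x) = Π_{j≠i} (x - xⱼ)/(xᵢ - xⱼ)

L_0(0.9) = (0.9 - (-1))/(-3 - (-1)) × (0.9 - 1)/(-3 - 1) × (0.9 - 3)/(-3 - 3) = -0.008312
L_1(0.9) = (0.9 - (-3))/(-1 - (-3)) × (0.9 - 1)/(-1 - 1) × (0.9 - 3)/(-1 - 3) = 0.051187
L_2(0.9) = (0.9 - (-3))/(1 - (-3)) × (0.9 - (-1))/(1 - (-1)) × (0.9 - 3)/(1 - 3) = 0.972562
L_3(0.9) = (0.9 - (-3))/(3 - (-3)) × (0.9 - (-1))/(3 - (-1)) × (0.9 - 1)/(3 - 1) = -0.015437

P(0.9) = (-12)×L_0(0.9) + 16×L_1(0.9) + 16×L_2(0.9) + 25×L_3(0.9)
P(0.9) = 16.093812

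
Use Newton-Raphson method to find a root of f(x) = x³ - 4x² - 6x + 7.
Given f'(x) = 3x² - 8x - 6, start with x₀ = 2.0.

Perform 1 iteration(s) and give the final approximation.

f(x) = x³ - 4x² - 6x + 7
f'(x) = 3x² - 8x - 6
x₀ = 2.0

Newton-Raphson formula: x_{n+1} = x_n - f(x_n)/f'(x_n)

Iteration 1:
  f(2.000000) = -13.000000
  f'(2.000000) = -10.000000
  x_1 = 2.000000 - (-13.000000)/(-10.000000) = 0.700000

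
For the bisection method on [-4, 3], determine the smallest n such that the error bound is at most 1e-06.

We need (b-a)/2^n ≤ 1e-06
(3 - (-4))/2^n ≤ 1e-06
7/2^n ≤ 1e-06
2^n ≥ 7000000
n ≥ log₂(7000000) = 22.74
n ≥ 23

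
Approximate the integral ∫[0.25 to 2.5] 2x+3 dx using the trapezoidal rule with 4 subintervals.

f(x) = 2x+3
a = 0.25, b = 2.5, n = 4
h = (b - a)/n = 0.562500

Trapezoidal rule: (h/2)[f(x₀) + 2f(x₁) + 2f(x₂) + ... + f(xₙ)]

x_0 = 0.2500, f(x_0) = 3.500000, coefficient = 1
x_1 = 0.8125, f(x_1) = 4.625000, coefficient = 2
x_2 = 1.3750, f(x_2) = 5.750000, coefficient = 2
x_3 = 1.9375, f(x_3) = 6.875000, coefficient = 2
x_4 = 2.5000, f(x_4) = 8.000000, coefficient = 1

I ≈ (0.562500/2) × 46.000000 = 12.937500
Exact value: 12.937500
Error: 0.000000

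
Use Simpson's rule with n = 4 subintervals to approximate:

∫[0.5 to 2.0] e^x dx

f(x) = e^x
a = 0.5, b = 2.0, n = 4
h = (b - a)/n = 0.375000

Simpson's rule: (h/3)[f(x₀) + 4f(x₁) + 2f(x₂) + ... + f(xₙ)]

x_0 = 0.5000, f(x_0) = 1.648721, coefficient = 1
x_1 = 0.8750, f(x_1) = 2.398875, coefficient = 4
x_2 = 1.2500, f(x_2) = 3.490343, coefficient = 2
x_3 = 1.6250, f(x_3) = 5.078419, coefficient = 4
x_4 = 2.0000, f(x_4) = 7.389056, coefficient = 1

I ≈ (0.375000/3) × 45.927641 = 5.740955
Exact value: 5.740335
Error: 0.000620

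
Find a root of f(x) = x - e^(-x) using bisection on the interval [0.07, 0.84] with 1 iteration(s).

f(x) = x - e^(-x)
Initial interval: [0.07, 0.84]

Iteration 1:
  c_1 = (0.070000 + 0.840000)/2 = 0.455000
  f(c_1) = f(0.455000) = -0.179448
  f(a) × f(c) ≥ 0, new interval: [0.455000, 0.840000]

After 1 iteration(s), the approximation is c_1 = 0.455000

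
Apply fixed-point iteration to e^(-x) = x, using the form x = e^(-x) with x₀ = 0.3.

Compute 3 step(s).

Equation: e^(-x) = x
Fixed-point form: x = e^(-x)
x₀ = 0.3

x_1 = g(0.300000) = 0.740818
x_2 = g(0.740818) = 0.476724
x_3 = g(0.476724) = 0.620814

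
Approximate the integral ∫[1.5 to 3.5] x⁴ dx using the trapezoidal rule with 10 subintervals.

f(x) = x⁴
a = 1.5, b = 3.5, n = 10
h = (b - a)/n = 0.200000

Trapezoidal rule: (h/2)[f(x₀) + 2f(x₁) + 2f(x₂) + ... + f(xₙ)]

x_0 = 1.5000, f(x_0) = 5.062500, coefficient = 1
x_1 = 1.7000, f(x_1) = 8.352100, coefficient = 2
x_2 = 1.9000, f(x_2) = 13.032100, coefficient = 2
x_3 = 2.1000, f(x_3) = 19.448100, coefficient = 2
x_4 = 2.3000, f(x_4) = 27.984100, coefficient = 2
x_5 = 2.5000, f(x_5) = 39.062500, coefficient = 2
x_6 = 2.7000, f(x_6) = 53.144100, coefficient = 2
x_7 = 2.9000, f(x_7) = 70.728100, coefficient = 2
x_8 = 3.1000, f(x_8) = 92.352100, coefficient = 2
x_9 = 3.3000, f(x_9) = 118.592100, coefficient = 2
x_10 = 3.5000, f(x_10) = 150.062500, coefficient = 1

I ≈ (0.200000/2) × 1040.515600 = 104.051560
Exact value: 103.525000
Error: 0.526560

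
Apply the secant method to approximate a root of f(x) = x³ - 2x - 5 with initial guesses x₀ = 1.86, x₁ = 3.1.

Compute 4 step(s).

f(x) = x³ - 2x - 5
x₀ = 1.86, x₁ = 3.1

Secant formula: x_{n+1} = x_n - f(x_n)(x_n - x_{n-1})/(f(x_n) - f(x_{n-1}))

Iteration 1:
  f(1.860000) = -2.285144
  f(3.100000) = 18.591000
  x_2 = 3.100000 - 18.591000×(3.100000 - 1.860000)/(18.591000 - (-2.285144))
       = 1.995733
Iteration 2:
  f(3.100000) = 18.591000
  f(1.995733) = -1.042562
  x_3 = 1.995733 - (-1.042562)×(1.995733 - 3.100000)/(-1.042562 - 18.591000)
       = 2.054371
Iteration 3:
  f(1.995733) = -1.042562
  f(2.054371) = -0.438397
  x_4 = 2.054371 - (-0.438397)×(2.054371 - 1.995733)/(-0.438397 - (-1.042562))
       = 2.096919
Iteration 4:
  f(2.054371) = -0.438397
  f(2.096919) = 0.026465
  x_5 = 2.096919 - 0.026465×(2.096919 - 2.054371)/(0.026465 - (-0.438397))
       = 2.094497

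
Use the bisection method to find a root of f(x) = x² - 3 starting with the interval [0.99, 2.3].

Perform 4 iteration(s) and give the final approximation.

f(x) = x² - 3
Initial interval: [0.99, 2.3]

Iteration 1:
  c_1 = (0.990000 + 2.300000)/2 = 1.645000
  f(c_1) = f(1.645000) = -0.293975
  f(a) × f(c) ≥ 0, new interval: [1.645000, 2.300000]
Iteration 2:
  c_2 = (1.645000 + 2.300000)/2 = 1.972500
  f(c_2) = f(1.972500) = 0.890756
  f(a) × f(c) < 0, new interval: [1.645000, 1.972500]
Iteration 3:
  c_3 = (1.645000 + 1.972500)/2 = 1.808750
  f(c_3) = f(1.808750) = 0.271577
  f(a) × f(c) < 0, new interval: [1.645000, 1.808750]
Iteration 4:
  c_4 = (1.645000 + 1.808750)/2 = 1.726875
  f(c_4) = f(1.726875) = -0.017903
  f(a) × f(c) ≥ 0, new interval: [1.726875, 1.808750]

After 4 iteration(s), the approximation is c_4 = 1.726875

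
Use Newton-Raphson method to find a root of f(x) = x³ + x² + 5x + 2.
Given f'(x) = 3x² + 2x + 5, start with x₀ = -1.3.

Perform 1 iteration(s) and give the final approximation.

f(x) = x³ + x² + 5x + 2
f'(x) = 3x² + 2x + 5
x₀ = -1.3

Newton-Raphson formula: x_{n+1} = x_n - f(x_n)/f'(x_n)

Iteration 1:
  f(-1.300000) = -5.007000
  f'(-1.300000) = 7.470000
  x_1 = -1.300000 - (-5.007000)/7.470000 = -0.629719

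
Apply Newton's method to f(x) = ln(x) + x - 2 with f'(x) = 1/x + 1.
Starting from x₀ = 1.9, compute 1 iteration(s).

f(x) = ln(x) + x - 2
f'(x) = 1/x + 1
x₀ = 1.9

Newton-Raphson formula: x_{n+1} = x_n - f(x_n)/f'(x_n)

Iteration 1:
  f(1.900000) = 0.541854
  f'(1.900000) = 1.526316
  x_1 = 1.900000 - 0.541854/1.526316 = 1.544992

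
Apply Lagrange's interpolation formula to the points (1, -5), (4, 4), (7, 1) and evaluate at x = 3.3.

Lagrange interpolation formula:
P(x) = Σ yᵢ × Lᵢ(x)
where Lᵢ(x) = Π_{j≠i} (x - xⱼ)/(xᵢ - xⱼ)

L_0(3.3) = (3.3 - 4)/(1 - 4) × (3.3 - 7)/(1 - 7) = 0.143889
L_1(3.3) = (3.3 - 1)/(4 - 1) × (3.3 - 7)/(4 - 7) = 0.945556
L_2(3.3) = (3.3 - 1)/(7 - 1) × (3.3 - 4)/(7 - 4) = -0.089444

P(3.3) = (-5)×L_0(3.3) + 4×L_1(3.3) + 1×L_2(3.3)
P(3.3) = 2.973333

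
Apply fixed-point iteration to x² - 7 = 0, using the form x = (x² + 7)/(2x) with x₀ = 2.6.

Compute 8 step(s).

Equation: x² - 7 = 0
Fixed-point form: x = (x² + 7)/(2x)
x₀ = 2.6

x_1 = g(2.600000) = 2.646154
x_2 = g(2.646154) = 2.645751
x_3 = g(2.645751) = 2.645751
x_4 = g(2.645751) = 2.645751
x_5 = g(2.645751) = 2.645751
x_6 = g(2.645751) = 2.645751
x_7 = g(2.645751) = 2.645751
x_8 = g(2.645751) = 2.645751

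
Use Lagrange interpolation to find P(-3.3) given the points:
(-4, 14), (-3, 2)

Lagrange interpolation formula:
P(x) = Σ yᵢ × Lᵢ(x)
where Lᵢ(x) = Π_{j≠i} (x - xⱼ)/(xᵢ - xⱼ)

L_0(-3.3) = (-3.3 - (-3))/(-4 - (-3)) = 0.300000
L_1(-3.3) = (-3.3 - (-4))/(-3 - (-4)) = 0.700000

P(-3.3) = 14×L_0(-3.3) + 2×L_1(-3.3)
P(-3.3) = 5.600000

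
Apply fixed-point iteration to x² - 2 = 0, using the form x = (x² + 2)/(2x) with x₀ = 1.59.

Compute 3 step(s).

Equation: x² - 2 = 0
Fixed-point form: x = (x² + 2)/(2x)
x₀ = 1.59

x_1 = g(1.590000) = 1.423931
x_2 = g(1.423931) = 1.414247
x_3 = g(1.414247) = 1.414214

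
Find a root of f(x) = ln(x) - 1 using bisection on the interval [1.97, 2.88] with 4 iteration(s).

f(x) = ln(x) - 1
Initial interval: [1.97, 2.88]

Iteration 1:
  c_1 = (1.970000 + 2.880000)/2 = 2.425000
  f(c_1) = f(2.425000) = -0.114168
  f(a) × f(c) ≥ 0, new interval: [2.425000, 2.880000]
Iteration 2:
  c_2 = (2.425000 + 2.880000)/2 = 2.652500
  f(c_2) = f(2.652500) = -0.024497
  f(a) × f(c) ≥ 0, new interval: [2.652500, 2.880000]
Iteration 3:
  c_3 = (2.652500 + 2.880000)/2 = 2.766250
  f(c_3) = f(2.766250) = 0.017493
  f(a) × f(c) < 0, new interval: [2.652500, 2.766250]
Iteration 4:
  c_4 = (2.652500 + 2.766250)/2 = 2.709375
  f(c_4) = f(2.709375) = -0.003282
  f(a) × f(c) ≥ 0, new interval: [2.709375, 2.766250]

After 4 iteration(s), the approximation is c_4 = 2.709375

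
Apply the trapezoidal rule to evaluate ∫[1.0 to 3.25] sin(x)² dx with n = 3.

f(x) = sin(x)²
a = 1.0, b = 3.25, n = 3
h = (b - a)/n = 0.750000

Trapezoidal rule: (h/2)[f(x₀) + 2f(x₁) + 2f(x₂) + ... + f(xₙ)]

x_0 = 1.0000, f(x_0) = 0.708073, coefficient = 1
x_1 = 1.7500, f(x_1) = 0.968228, coefficient = 2
x_2 = 2.5000, f(x_2) = 0.358169, coefficient = 2
x_3 = 3.2500, f(x_3) = 0.011706, coefficient = 1

I ≈ (0.750000/2) × 3.372574 = 1.264715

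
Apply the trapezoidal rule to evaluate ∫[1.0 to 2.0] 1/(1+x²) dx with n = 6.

f(x) = 1/(1+x²)
a = 1.0, b = 2.0, n = 6
h = (b - a)/n = 0.166667

Trapezoidal rule: (h/2)[f(x₀) + 2f(x₁) + 2f(x₂) + ... + f(xₙ)]

x_0 = 1.0000, f(x_0) = 0.500000, coefficient = 1
x_1 = 1.1667, f(x_1) = 0.423529, coefficient = 2
x_2 = 1.3333, f(x_2) = 0.360000, coefficient = 2
x_3 = 1.5000, f(x_3) = 0.307692, coefficient = 2
x_4 = 1.6667, f(x_4) = 0.264706, coefficient = 2
x_5 = 1.8333, f(x_5) = 0.229299, coefficient = 2
x_6 = 2.0000, f(x_6) = 0.200000, coefficient = 1

I ≈ (0.166667/2) × 3.870454 = 0.322538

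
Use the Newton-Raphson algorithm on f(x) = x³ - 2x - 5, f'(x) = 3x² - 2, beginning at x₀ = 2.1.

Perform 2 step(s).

f(x) = x³ - 2x - 5
f'(x) = 3x² - 2
x₀ = 2.1

Newton-Raphson formula: x_{n+1} = x_n - f(x_n)/f'(x_n)

Iteration 1:
  f(2.100000) = 0.061000
  f'(2.100000) = 11.230000
  x_1 = 2.100000 - 0.061000/11.230000 = 2.094568
Iteration 2:
  f(2.094568) = 0.000186
  f'(2.094568) = 11.161647
  x_2 = 2.094568 - 0.000186/11.161647 = 2.094551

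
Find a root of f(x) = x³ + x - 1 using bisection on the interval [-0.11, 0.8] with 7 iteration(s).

f(x) = x³ + x - 1
Initial interval: [-0.11, 0.8]

Iteration 1:
  c_1 = (-0.110000 + 0.800000)/2 = 0.345000
  f(c_1) = f(0.345000) = -0.613936
  f(a) × f(c) ≥ 0, new interval: [0.345000, 0.800000]
Iteration 2:
  c_2 = (0.345000 + 0.800000)/2 = 0.572500
  f(c_2) = f(0.572500) = -0.239860
  f(a) × f(c) ≥ 0, new interval: [0.572500, 0.800000]
Iteration 3:
  c_3 = (0.572500 + 0.800000)/2 = 0.686250
  f(c_3) = f(0.686250) = 0.009432
  f(a) × f(c) < 0, new interval: [0.572500, 0.686250]
Iteration 4:
  c_4 = (0.572500 + 0.686250)/2 = 0.629375
  f(c_4) = f(0.629375) = -0.121321
  f(a) × f(c) ≥ 0, new interval: [0.629375, 0.686250]
Iteration 5:
  c_5 = (0.629375 + 0.686250)/2 = 0.657813
  f(c_5) = f(0.657813) = -0.057541
  f(a) × f(c) ≥ 0, new interval: [0.657813, 0.686250]
Iteration 6:
  c_6 = (0.657813 + 0.686250)/2 = 0.672031
  f(c_6) = f(0.672031) = -0.024462
  f(a) × f(c) ≥ 0, new interval: [0.672031, 0.686250]
Iteration 7:
  c_7 = (0.672031 + 0.686250)/2 = 0.679141
  f(c_7) = f(0.679141) = -0.007618
  f(a) × f(c) ≥ 0, new interval: [0.679141, 0.686250]

After 7 iteration(s), the approximation is c_7 = 0.679141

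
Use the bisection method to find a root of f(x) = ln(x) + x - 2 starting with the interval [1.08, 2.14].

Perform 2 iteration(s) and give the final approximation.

f(x) = ln(x) + x - 2
Initial interval: [1.08, 2.14]

Iteration 1:
  c_1 = (1.080000 + 2.140000)/2 = 1.610000
  f(c_1) = f(1.610000) = 0.086234
  f(a) × f(c) < 0, new interval: [1.080000, 1.610000]
Iteration 2:
  c_2 = (1.080000 + 1.610000)/2 = 1.345000
  f(c_2) = f(1.345000) = -0.358606
  f(a) × f(c) ≥ 0, new interval: [1.345000, 1.610000]

After 2 iteration(s), the approximation is c_2 = 1.345000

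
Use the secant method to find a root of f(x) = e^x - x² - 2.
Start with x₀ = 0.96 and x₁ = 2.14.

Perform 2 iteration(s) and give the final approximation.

f(x) = e^x - x² - 2
x₀ = 0.96, x₁ = 2.14

Secant formula: x_{n+1} = x_n - f(x_n)(x_n - x_{n-1})/(f(x_n) - f(x_{n-1}))

Iteration 1:
  f(0.960000) = -0.309904
  f(2.140000) = 1.919838
  x_2 = 2.140000 - 1.919838×(2.140000 - 0.960000)/(1.919838 - (-0.309904))
       = 1.124004
Iteration 2:
  f(2.140000) = 1.919838
  f(1.124004) = -0.186235
  x_3 = 1.124004 - (-0.186235)×(1.124004 - 2.140000)/(-0.186235 - 1.919838)
       = 1.213846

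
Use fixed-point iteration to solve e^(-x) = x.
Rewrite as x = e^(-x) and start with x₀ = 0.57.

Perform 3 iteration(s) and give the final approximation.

Equation: e^(-x) = x
Fixed-point form: x = e^(-x)
x₀ = 0.57

x_1 = g(0.570000) = 0.565525
x_2 = g(0.565525) = 0.568062
x_3 = g(0.568062) = 0.566623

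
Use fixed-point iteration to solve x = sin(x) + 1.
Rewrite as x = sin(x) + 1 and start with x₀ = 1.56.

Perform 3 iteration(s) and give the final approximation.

Equation: x = sin(x) + 1
Fixed-point form: x = sin(x) + 1
x₀ = 1.56

x_1 = g(1.560000) = 1.999942
x_2 = g(1.999942) = 1.909322
x_3 = g(1.909322) = 1.943245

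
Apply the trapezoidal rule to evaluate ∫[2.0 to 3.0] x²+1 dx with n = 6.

f(x) = x²+1
a = 2.0, b = 3.0, n = 6
h = (b - a)/n = 0.166667

Trapezoidal rule: (h/2)[f(x₀) + 2f(x₁) + 2f(x₂) + ... + f(xₙ)]

x_0 = 2.0000, f(x_0) = 5.000000, coefficient = 1
x_1 = 2.1667, f(x_1) = 5.694444, coefficient = 2
x_2 = 2.3333, f(x_2) = 6.444444, coefficient = 2
x_3 = 2.5000, f(x_3) = 7.250000, coefficient = 2
x_4 = 2.6667, f(x_4) = 8.111111, coefficient = 2
x_5 = 2.8333, f(x_5) = 9.027778, coefficient = 2
x_6 = 3.0000, f(x_6) = 10.000000, coefficient = 1

I ≈ (0.166667/2) × 88.055556 = 7.337963
Exact value: 7.333333
Error: 0.004630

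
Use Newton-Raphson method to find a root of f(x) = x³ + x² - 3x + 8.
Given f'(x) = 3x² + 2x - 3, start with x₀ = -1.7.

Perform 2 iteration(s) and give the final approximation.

f(x) = x³ + x² - 3x + 8
f'(x) = 3x² + 2x - 3
x₀ = -1.7

Newton-Raphson formula: x_{n+1} = x_n - f(x_n)/f'(x_n)

Iteration 1:
  f(-1.700000) = 11.077000
  f'(-1.700000) = 2.270000
  x_1 = -1.700000 - 11.077000/2.270000 = -6.579736
Iteration 2:
  f(-6.579736) = -213.823853
  f'(-6.579736) = 113.719294
  x_2 = -6.579736 - (-213.823853)/113.719294 = -4.699458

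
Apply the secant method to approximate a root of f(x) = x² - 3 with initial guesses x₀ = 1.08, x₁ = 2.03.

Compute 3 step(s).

f(x) = x² - 3
x₀ = 1.08, x₁ = 2.03

Secant formula: x_{n+1} = x_n - f(x_n)(x_n - x_{n-1})/(f(x_n) - f(x_{n-1}))

Iteration 1:
  f(1.080000) = -1.833600
  f(2.030000) = 1.120900
  x_2 = 2.030000 - 1.120900×(2.030000 - 1.080000)/(1.120900 - (-1.833600))
       = 1.669582
Iteration 2:
  f(2.030000) = 1.120900
  f(1.669582) = -0.212496
  x_3 = 1.669582 - (-0.212496)×(1.669582 - 2.030000)/(-0.212496 - 1.120900)
       = 1.727020
Iteration 3:
  f(1.669582) = -0.212496
  f(1.727020) = -0.017403
  x_4 = 1.727020 - (-0.017403)×(1.727020 - 1.669582)/(-0.017403 - (-0.212496))
       = 1.732143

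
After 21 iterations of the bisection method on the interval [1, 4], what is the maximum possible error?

Bisection error bound: |error| ≤ (b-a)/2^n
|error| ≤ (4 - 1)/2^21 = 3/2^21
|error| ≤ 0.0000014305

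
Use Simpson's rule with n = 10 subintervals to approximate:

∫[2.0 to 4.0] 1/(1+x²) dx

f(x) = 1/(1+x²)
a = 2.0, b = 4.0, n = 10
h = (b - a)/n = 0.200000

Simpson's rule: (h/3)[f(x₀) + 4f(x₁) + 2f(x₂) + ... + f(xₙ)]

x_0 = 2.0000, f(x_0) = 0.200000, coefficient = 1
x_1 = 2.2000, f(x_1) = 0.171233, coefficient = 4
x_2 = 2.4000, f(x_2) = 0.147929, coefficient = 2
x_3 = 2.6000, f(x_3) = 0.128866, coefficient = 4
x_4 = 2.8000, f(x_4) = 0.113122, coefficient = 2
x_5 = 3.0000, f(x_5) = 0.100000, coefficient = 4
x_6 = 3.2000, f(x_6) = 0.088968, coefficient = 2
x_7 = 3.4000, f(x_7) = 0.079618, coefficient = 4
x_8 = 3.6000, f(x_8) = 0.071633, coefficient = 2
x_9 = 3.8000, f(x_9) = 0.064767, coefficient = 4
x_10 = 4.0000, f(x_10) = 0.058824, coefficient = 1

I ≈ (0.200000/3) × 3.280062 = 0.218671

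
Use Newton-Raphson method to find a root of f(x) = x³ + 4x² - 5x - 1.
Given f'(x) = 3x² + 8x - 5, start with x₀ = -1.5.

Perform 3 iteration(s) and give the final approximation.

f(x) = x³ + 4x² - 5x - 1
f'(x) = 3x² + 8x - 5
x₀ = -1.5

Newton-Raphson formula: x_{n+1} = x_n - f(x_n)/f'(x_n)

Iteration 1:
  f(-1.500000) = 12.125000
  f'(-1.500000) = -10.250000
  x_1 = -1.500000 - 12.125000/(-10.250000) = -0.317073
Iteration 2:
  f(-0.317073) = 0.955630
  f'(-0.317073) = -7.234979
  x_2 = -0.317073 - 0.955630/(-7.234979) = -0.184988
Iteration 3:
  f(-0.184988) = 0.055495
  f'(-0.184988) = -6.377245
  x_3 = -0.184988 - 0.055495/(-6.377245) = -0.176286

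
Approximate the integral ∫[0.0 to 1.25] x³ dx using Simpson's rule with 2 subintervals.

f(x) = x³
a = 0.0, b = 1.25, n = 2
h = (b - a)/n = 0.625000

Simpson's rule: (h/3)[f(x₀) + 4f(x₁) + 2f(x₂) + ... + f(xₙ)]

x_0 = 0.0000, f(x_0) = 0.000000, coefficient = 1
x_1 = 0.6250, f(x_1) = 0.244141, coefficient = 4
x_2 = 1.2500, f(x_2) = 1.953125, coefficient = 1

I ≈ (0.625000/3) × 2.929688 = 0.610352
Exact value: 0.610352
Error: 0.000000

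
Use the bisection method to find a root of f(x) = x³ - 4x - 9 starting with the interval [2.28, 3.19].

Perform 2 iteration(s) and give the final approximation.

f(x) = x³ - 4x - 9
Initial interval: [2.28, 3.19]

Iteration 1:
  c_1 = (2.280000 + 3.190000)/2 = 2.735000
  f(c_1) = f(2.735000) = 0.518415
  f(a) × f(c) < 0, new interval: [2.280000, 2.735000]
Iteration 2:
  c_2 = (2.280000 + 2.735000)/2 = 2.507500
  f(c_2) = f(2.507500) = -3.263953
  f(a) × f(c) ≥ 0, new interval: [2.507500, 2.735000]

After 2 iteration(s), the approximation is c_2 = 2.507500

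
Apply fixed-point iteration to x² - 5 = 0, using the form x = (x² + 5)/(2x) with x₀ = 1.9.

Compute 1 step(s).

Equation: x² - 5 = 0
Fixed-point form: x = (x² + 5)/(2x)
x₀ = 1.9

x_1 = g(1.900000) = 2.265789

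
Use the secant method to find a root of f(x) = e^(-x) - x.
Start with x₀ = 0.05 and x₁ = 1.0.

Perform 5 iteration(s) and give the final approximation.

f(x) = e^(-x) - x
x₀ = 0.05, x₁ = 1.0

Secant formula: x_{n+1} = x_n - f(x_n)(x_n - x_{n-1})/(f(x_n) - f(x_{n-1}))

Iteration 1:
  f(0.050000) = 0.901229
  f(1.000000) = -0.632121
  x_2 = 1.000000 - (-0.632121)×(1.000000 - 0.050000)/(-0.632121 - 0.901229)
       = 0.608364
Iteration 2:
  f(1.000000) = -0.632121
  f(0.608364) = -0.064124
  x_3 = 0.608364 - (-0.064124)×(0.608364 - 1.000000)/(-0.064124 - (-0.632121))
       = 0.564151
Iteration 3:
  f(0.608364) = -0.064124
  f(0.564151) = 0.004693
  x_4 = 0.564151 - 0.004693×(0.564151 - 0.608364)/(0.004693 - (-0.064124))
       = 0.567165
Iteration 4:
  f(0.564151) = 0.004693
  f(0.567165) = -0.000035
  x_5 = 0.567165 - (-0.000035)×(0.567165 - 0.564151)/(-0.000035 - 0.004693)
       = 0.567143
Iteration 5:
  f(0.567165) = -0.000035
  f(0.567143) = 0.000000
  x_6 = 0.567143 - 0.000000×(0.567143 - 0.567165)/(0.000000 - (-0.000035))
       = 0.567143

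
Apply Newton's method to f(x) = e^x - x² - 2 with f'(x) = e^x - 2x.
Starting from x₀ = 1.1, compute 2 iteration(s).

f(x) = e^x - x² - 2
f'(x) = e^x - 2x
x₀ = 1.1

Newton-Raphson formula: x_{n+1} = x_n - f(x_n)/f'(x_n)

Iteration 1:
  f(1.100000) = -0.205834
  f'(1.100000) = 0.804166
  x_1 = 1.100000 - (-0.205834)/0.804166 = 1.355960
Iteration 2:
  f(1.355960) = 0.041856
  f'(1.355960) = 1.168564
  x_2 = 1.355960 - 0.041856/1.168564 = 1.320141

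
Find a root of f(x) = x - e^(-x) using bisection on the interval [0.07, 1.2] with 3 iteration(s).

f(x) = x - e^(-x)
Initial interval: [0.07, 1.2]

Iteration 1:
  c_1 = (0.070000 + 1.200000)/2 = 0.635000
  f(c_1) = f(0.635000) = 0.105065
  f(a) × f(c) < 0, new interval: [0.070000, 0.635000]
Iteration 2:
  c_2 = (0.070000 + 0.635000)/2 = 0.352500
  f(c_2) = f(0.352500) = -0.350429
  f(a) × f(c) ≥ 0, new interval: [0.352500, 0.635000]
Iteration 3:
  c_3 = (0.352500 + 0.635000)/2 = 0.493750
  f(c_3) = f(0.493750) = -0.116583
  f(a) × f(c) ≥ 0, new interval: [0.493750, 0.635000]

After 3 iteration(s), the approximation is c_3 = 0.493750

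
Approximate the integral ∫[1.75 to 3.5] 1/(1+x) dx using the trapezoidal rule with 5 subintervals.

f(x) = 1/(1+x)
a = 1.75, b = 3.5, n = 5
h = (b - a)/n = 0.350000

Trapezoidal rule: (h/2)[f(x₀) + 2f(x₁) + 2f(x₂) + ... + f(xₙ)]

x_0 = 1.7500, f(x_0) = 0.363636, coefficient = 1
x_1 = 2.1000, f(x_1) = 0.322581, coefficient = 2
x_2 = 2.4500, f(x_2) = 0.289855, coefficient = 2
x_3 = 2.8000, f(x_3) = 0.263158, coefficient = 2
x_4 = 3.1500, f(x_4) = 0.240964, coefficient = 2
x_5 = 3.5000, f(x_5) = 0.222222, coefficient = 1

I ≈ (0.350000/2) × 2.818974 = 0.493320
Exact value: 0.492476
Error: 0.000844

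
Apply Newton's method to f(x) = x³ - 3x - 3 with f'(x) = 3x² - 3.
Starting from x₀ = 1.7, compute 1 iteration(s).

f(x) = x³ - 3x - 3
f'(x) = 3x² - 3
x₀ = 1.7

Newton-Raphson formula: x_{n+1} = x_n - f(x_n)/f'(x_n)

Iteration 1:
  f(1.700000) = -3.187000
  f'(1.700000) = 5.670000
  x_1 = 1.700000 - (-3.187000)/5.670000 = 2.262081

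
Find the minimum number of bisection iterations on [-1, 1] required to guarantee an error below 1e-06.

We need (b-a)/2^n ≤ 1e-06
(1 - (-1))/2^n ≤ 1e-06
2/2^n ≤ 1e-06
2^n ≥ 2000000
n ≥ log₂(2000000) = 20.93
n ≥ 21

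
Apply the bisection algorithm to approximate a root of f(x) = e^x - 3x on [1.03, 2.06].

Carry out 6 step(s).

f(x) = e^x - 3x
Initial interval: [1.03, 2.06]

Iteration 1:
  c_1 = (1.030000 + 2.060000)/2 = 1.545000
  f(c_1) = f(1.545000) = 0.052972
  f(a) × f(c) < 0, new interval: [1.030000, 1.545000]
Iteration 2:
  c_2 = (1.030000 + 1.545000)/2 = 1.287500
  f(c_2) = f(1.287500) = -0.238784
  f(a) × f(c) ≥ 0, new interval: [1.287500, 1.545000]
Iteration 3:
  c_3 = (1.287500 + 1.545000)/2 = 1.416250
  f(c_3) = f(1.416250) = -0.127115
  f(a) × f(c) ≥ 0, new interval: [1.416250, 1.545000]
Iteration 4:
  c_4 = (1.416250 + 1.545000)/2 = 1.480625
  f(c_4) = f(1.480625) = -0.046183
  f(a) × f(c) ≥ 0, new interval: [1.480625, 1.545000]
Iteration 5:
  c_5 = (1.480625 + 1.545000)/2 = 1.512812
  f(c_5) = f(1.512812) = 0.001043
  f(a) × f(c) < 0, new interval: [1.480625, 1.512812]
Iteration 6:
  c_6 = (1.480625 + 1.512812)/2 = 1.496719
  f(c_6) = f(1.496719) = -0.023149
  f(a) × f(c) ≥ 0, new interval: [1.496719, 1.512812]

After 6 iteration(s), the approximation is c_6 = 1.496719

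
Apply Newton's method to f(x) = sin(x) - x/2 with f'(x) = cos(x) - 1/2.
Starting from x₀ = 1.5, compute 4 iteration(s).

f(x) = sin(x) - x/2
f'(x) = cos(x) - 1/2
x₀ = 1.5

Newton-Raphson formula: x_{n+1} = x_n - f(x_n)/f'(x_n)

Iteration 1:
  f(1.500000) = 0.247495
  f'(1.500000) = -0.429263
  x_1 = 1.500000 - 0.247495/(-0.429263) = 2.076558
Iteration 2:
  f(2.076558) = -0.163473
  f'(2.076558) = -0.984474
  x_2 = 2.076558 - (-0.163473)/(-0.984474) = 1.910507
Iteration 3:
  f(1.910507) = -0.012402
  f'(1.910507) = -0.833214
  x_3 = 1.910507 - (-0.012402)/(-0.833214) = 1.895622
Iteration 4:
  f(1.895622) = -0.000105
  f'(1.895622) = -0.819144
  x_4 = 1.895622 - (-0.000105)/(-0.819144) = 1.895494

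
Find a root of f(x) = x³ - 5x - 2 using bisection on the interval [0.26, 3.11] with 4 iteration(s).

f(x) = x³ - 5x - 2
Initial interval: [0.26, 3.11]

Iteration 1:
  c_1 = (0.260000 + 3.110000)/2 = 1.685000
  f(c_1) = f(1.685000) = -5.640906
  f(a) × f(c) ≥ 0, new interval: [1.685000, 3.110000]
Iteration 2:
  c_2 = (1.685000 + 3.110000)/2 = 2.397500
  f(c_2) = f(2.397500) = -0.206655
  f(a) × f(c) ≥ 0, new interval: [2.397500, 3.110000]
Iteration 3:
  c_3 = (2.397500 + 3.110000)/2 = 2.753750
  f(c_3) = f(2.753750) = 5.113319
  f(a) × f(c) < 0, new interval: [2.397500, 2.753750]
Iteration 4:
  c_4 = (2.397500 + 2.753750)/2 = 2.575625
  f(c_4) = f(2.575625) = 2.208170
  f(a) × f(c) < 0, new interval: [2.397500, 2.575625]

After 4 iteration(s), the approximation is c_4 = 2.575625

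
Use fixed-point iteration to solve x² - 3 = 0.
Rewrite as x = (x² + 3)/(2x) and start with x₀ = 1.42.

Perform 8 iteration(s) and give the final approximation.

Equation: x² - 3 = 0
Fixed-point form: x = (x² + 3)/(2x)
x₀ = 1.42

x_1 = g(1.420000) = 1.766338
x_2 = g(1.766338) = 1.732384
x_3 = g(1.732384) = 1.732051
x_4 = g(1.732051) = 1.732051
x_5 = g(1.732051) = 1.732051
x_6 = g(1.732051) = 1.732051
x_7 = g(1.732051) = 1.732051
x_8 = g(1.732051) = 1.732051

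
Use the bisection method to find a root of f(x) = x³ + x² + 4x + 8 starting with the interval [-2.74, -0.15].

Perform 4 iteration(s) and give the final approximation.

f(x) = x³ + x² + 4x + 8
Initial interval: [-2.74, -0.15]

Iteration 1:
  c_1 = (-2.740000 + (-0.150000))/2 = -1.445000
  f(c_1) = f(-1.445000) = 1.290829
  f(a) × f(c) < 0, new interval: [-2.740000, -1.445000]
Iteration 2:
  c_2 = (-2.740000 + (-1.445000))/2 = -2.092500
  f(c_2) = f(-2.092500) = -5.153573
  f(a) × f(c) ≥ 0, new interval: [-2.092500, -1.445000]
Iteration 3:
  c_3 = (-2.092500 + (-1.445000))/2 = -1.768750
  f(c_3) = f(-1.768750) = -1.480016
  f(a) × f(c) ≥ 0, new interval: [-1.768750, -1.445000]
Iteration 4:
  c_4 = (-1.768750 + (-1.445000))/2 = -1.606875
  f(c_4) = f(-1.606875) = 0.005520
  f(a) × f(c) < 0, new interval: [-1.768750, -1.606875]

After 4 iteration(s), the approximation is c_4 = -1.606875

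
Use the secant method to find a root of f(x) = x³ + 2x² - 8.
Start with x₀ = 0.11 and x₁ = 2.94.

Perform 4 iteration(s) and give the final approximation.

f(x) = x³ + 2x² - 8
x₀ = 0.11, x₁ = 2.94

Secant formula: x_{n+1} = x_n - f(x_n)(x_n - x_{n-1})/(f(x_n) - f(x_{n-1}))

Iteration 1:
  f(0.110000) = -7.974469
  f(2.940000) = 34.699384
  x_2 = 2.940000 - 34.699384×(2.940000 - 0.110000)/(34.699384 - (-7.974469))
       = 0.638843
Iteration 2:
  f(2.940000) = 34.699384
  f(0.638843) = -6.923036
  x_3 = 0.638843 - (-6.923036)×(0.638843 - 2.940000)/(-6.923036 - 34.699384)
       = 1.021593
Iteration 3:
  f(0.638843) = -6.923036
  f(1.021593) = -4.846509
  x_4 = 1.021593 - (-4.846509)×(1.021593 - 0.638843)/(-4.846509 - (-6.923036))
       = 1.914912
Iteration 4:
  f(1.021593) = -4.846509
  f(1.914912) = 6.355553
  x_5 = 1.914912 - 6.355553×(1.914912 - 1.021593)/(6.355553 - (-4.846509))
       = 1.408083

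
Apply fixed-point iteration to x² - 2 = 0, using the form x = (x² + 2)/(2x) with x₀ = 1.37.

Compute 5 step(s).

Equation: x² - 2 = 0
Fixed-point form: x = (x² + 2)/(2x)
x₀ = 1.37

x_1 = g(1.370000) = 1.414927
x_2 = g(1.414927) = 1.414214
x_3 = g(1.414214) = 1.414214
x_4 = g(1.414214) = 1.414214
x_5 = g(1.414214) = 1.414214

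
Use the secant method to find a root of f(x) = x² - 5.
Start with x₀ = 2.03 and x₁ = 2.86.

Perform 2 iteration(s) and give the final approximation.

f(x) = x² - 5
x₀ = 2.03, x₁ = 2.86

Secant formula: x_{n+1} = x_n - f(x_n)(x_n - x_{n-1})/(f(x_n) - f(x_{n-1}))

Iteration 1:
  f(2.030000) = -0.879100
  f(2.860000) = 3.179600
  x_2 = 2.860000 - 3.179600×(2.860000 - 2.030000)/(3.179600 - (-0.879100))
       = 2.209775
Iteration 2:
  f(2.860000) = 3.179600
  f(2.209775) = -0.116894
  x_3 = 2.209775 - (-0.116894)×(2.209775 - 2.860000)/(-0.116894 - 3.179600)
       = 2.232832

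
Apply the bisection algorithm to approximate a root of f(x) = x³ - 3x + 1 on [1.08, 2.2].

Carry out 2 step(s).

f(x) = x³ - 3x + 1
Initial interval: [1.08, 2.2]

Iteration 1:
  c_1 = (1.080000 + 2.200000)/2 = 1.640000
  f(c_1) = f(1.640000) = 0.490944
  f(a) × f(c) < 0, new interval: [1.080000, 1.640000]
Iteration 2:
  c_2 = (1.080000 + 1.640000)/2 = 1.360000
  f(c_2) = f(1.360000) = -0.564544
  f(a) × f(c) ≥ 0, new interval: [1.360000, 1.640000]

After 2 iteration(s), the approximation is c_2 = 1.360000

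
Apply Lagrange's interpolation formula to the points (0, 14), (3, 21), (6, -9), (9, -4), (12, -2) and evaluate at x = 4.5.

Lagrange interpolation formula:
P(x) = Σ yᵢ × Lᵢ(x)
where Lᵢ(x) = Π_{j≠i} (x - xⱼ)/(xᵢ - xⱼ)

L_0(4.5) = (4.5 - 3)/(0 - 3) × (4.5 - 6)/(0 - 6) × (4.5 - 9)/(0 - 9) × (4.5 - 12)/(0 - 12) = -0.039062
L_1(4.5) = (4.5 - 0)/(3 - 0) × (4.5 - 6)/(3 - 6) × (4.5 - 9)/(3 - 9) × (4.5 - 12)/(3 - 12) = 0.468750
L_2(4.5) = (4.5 - 0)/(6 - 0) × (4.5 - 3)/(6 - 3) × (4.5 - 9)/(6 - 9) × (4.5 - 12)/(6 - 12) = 0.703125
L_3(4.5) = (4.5 - 0)/(9 - 0) × (4.5 - 3)/(9 - 3) × (4.5 - 6)/(9 - 6) × (4.5 - 12)/(9 - 12) = -0.156250
L_4(4.5) = (4.5 - 0)/(12 - 0) × (4.5 - 3)/(12 - 3) × (4.5 - 6)/(12 - 6) × (4.5 - 9)/(12 - 9) = 0.023438

P(4.5) = 14×L_0(4.5) + 21×L_1(4.5) + (-9)×L_2(4.5) + (-4)×L_3(4.5) + (-2)×L_4(4.5)
P(4.5) = 3.546875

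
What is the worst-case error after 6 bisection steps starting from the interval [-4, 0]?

Bisection error bound: |error| ≤ (b-a)/2^n
|error| ≤ (0 - (-4))/2^6 = 4/2^6
|error| ≤ 0.0625000000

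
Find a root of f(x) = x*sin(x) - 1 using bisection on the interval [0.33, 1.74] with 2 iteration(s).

f(x) = x*sin(x) - 1
Initial interval: [0.33, 1.74]

Iteration 1:
  c_1 = (0.330000 + 1.740000)/2 = 1.035000
  f(c_1) = f(1.035000) = -0.110042
  f(a) × f(c) ≥ 0, new interval: [1.035000, 1.740000]
Iteration 2:
  c_2 = (1.035000 + 1.740000)/2 = 1.387500
  f(c_2) = f(1.387500) = 0.364257
  f(a) × f(c) < 0, new interval: [1.035000, 1.387500]

After 2 iteration(s), the approximation is c_2 = 1.387500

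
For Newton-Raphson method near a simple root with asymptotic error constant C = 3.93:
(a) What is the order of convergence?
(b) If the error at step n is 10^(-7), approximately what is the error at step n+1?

(a) Newton-Raphson has quadratic (order 2) convergence near simple roots.
    This means |e_{n+1}| ≈ C|e_n|².

(b) With |e_n| = 10^(-7) and C = 3.93:
    |e_{n+1}| ≈ 3.93 × (10^(-7))² = 3.93 × 10^(-14)

(a) 2 (quadratic); (b) |e_{n+1}| ≈ 3.930e-14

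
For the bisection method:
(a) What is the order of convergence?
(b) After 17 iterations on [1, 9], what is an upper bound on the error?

(a) Bisection has linear (order 1) convergence; the error is halved each step.

(b) Error bound = (b-a)/2^n = (9 - 1)/2^{17}
    = 8/2^{17}

(a) 1 (linear); (b) error ≤ 6.10e-05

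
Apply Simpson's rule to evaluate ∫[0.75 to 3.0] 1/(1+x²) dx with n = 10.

f(x) = 1/(1+x²)
a = 0.75, b = 3.0, n = 10
h = (b - a)/n = 0.225000

Simpson's rule: (h/3)[f(x₀) + 4f(x₁) + 2f(x₂) + ... + f(xₙ)]

x_0 = 0.7500, f(x_0) = 0.640000, coefficient = 1
x_1 = 0.9750, f(x_1) = 0.512656, coefficient = 4
x_2 = 1.2000, f(x_2) = 0.409836, coefficient = 2
x_3 = 1.4250, f(x_3) = 0.329965, coefficient = 4
x_4 = 1.6500, f(x_4) = 0.268637, coefficient = 2
x_5 = 1.8750, f(x_5) = 0.221453, coefficient = 4
x_6 = 2.1000, f(x_6) = 0.184843, coefficient = 2
x_7 = 2.3250, f(x_7) = 0.156113, coefficient = 4
x_8 = 2.5500, f(x_8) = 0.133289, coefficient = 2
x_9 = 2.7750, f(x_9) = 0.114934, coefficient = 4
x_10 = 3.0000, f(x_10) = 0.100000, coefficient = 1

I ≈ (0.225000/3) × 8.073695 = 0.605527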